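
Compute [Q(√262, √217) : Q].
[Q(√262, √217) : Q] = 4

[Q(√262):Q] = 2 (min poly x^2 - 262, irreducible since 262 is squarefree > 1). For the top step, suppose √217 ∈ Q(√262), say √217 = c + d√262 with c, d ∈ Q. Squaring: 217 = c^2 + 262d^2 + 2cd√262. Since √262 ∉ Q this forces 2cd = 0. If d = 0 then √217 = c ∈ Q, contradicting 217 squarefree > 1. If c = 0 then 217 = 262d^2, so 262·217 = (262d)^2 is a perfect square in Q — but 262·217 = 56854 is not a perfect square (since 262 and 217 are distinct squarefree integers). Contradiction. Hence √217 ∉ Q(√262), so x^2 - 217 stays irreducible over Q(√262) and [Q(√262, √217) : Q(√262)] = 2. By the tower law, [Q(√262, √217) : Q] = 2 · 2 = 4.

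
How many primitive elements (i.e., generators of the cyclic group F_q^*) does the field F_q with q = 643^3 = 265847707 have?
There are φ(265847706) = 86821632 primitive elements

F_q^* is cyclic of order q - 1 = 265847706. A cyclic group of order m has exactly φ(m) generators. Here m = 265847706 = 2 · 3^2 · 97 · 107 · 1423, so the number of primitive elements is φ(265847706) = 86821632.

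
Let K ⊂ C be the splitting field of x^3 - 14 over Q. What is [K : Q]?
[K : Q] = 6

The roots of x^3 - 14 are ∛14, ω∛14, ω^2∛14 where ω = e^(2πi/3) is a primitive cube root of unity, so K = Q(∛14, ω). Now [Q(∛14):Q] = 3 (since 14 is not a perfect cube, x^3 - 14 is irreducible) and [Q(ω):Q] = 2. Both 2 and 3 divide [K:Q], and [K:Q] ≤ 3·2 = 6, so [K:Q] = 6. (Equivalently: Q(∛14) ⊂ R but ω ∉ R, so [K : Q(∛14)] = 2.)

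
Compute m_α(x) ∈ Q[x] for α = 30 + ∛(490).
m_α(x) = x^3 - 90x^2 + 2700x - 27490

Set β = α - 30 = ∛(490), so β^3 = 490. Then (α - 30)^3 - 490 = 0, i.e. α is a root of g(x) = (x - 30)^3 - 490 = x^3 - 90x^2 + 2700x - 27490. Since g(x) = h(x - 30) where h(x) = x^3 - 490, and h is irreducible over Q (because 490 is not a perfect cube, so h has no rational root, and a monic cubic with no rational root is irreducible), g is also irreducible (irreducibility is preserved under the substitution x → x - 30). Hence m_α(x) = x^3 - 90x^2 + 2700x - 27490.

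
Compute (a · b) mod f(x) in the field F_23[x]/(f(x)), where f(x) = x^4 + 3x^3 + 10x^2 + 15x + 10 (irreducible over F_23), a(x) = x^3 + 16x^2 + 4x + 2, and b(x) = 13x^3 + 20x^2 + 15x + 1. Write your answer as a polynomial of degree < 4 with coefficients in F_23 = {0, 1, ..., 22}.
a · b ≡ 20x^3 + 21x^2 + 11x + 20 (mod f(x))

Multiply in F_23[x]: a(x)·b(x) = (x^3 + 16x^2 + 4x + 2)·(13x^3 + 20x^2 + 15x + 1) = 13x^6 + 21x^5 + 19x^4 + 2x^3 + x^2 + 11x + 2. This has degree ≥ 4, so divide by f(x) over F_23: 13x^6 + 21x^5 + 19x^4 + 2x^3 + x^2 + 11x + 2 = (13x^2 + 5x + 12)·(x^4 + 3x^3 + 10x^2 + 15x + 10) + (20x^3 + 21x^2 + 11x + 20). Hence a·b ≡ 20x^3 + 21x^2 + 11x + 20 (mod f). (F_23[x]/(f) is a field with 23^4 = 279841 elements since f is irreducible of degree 4.)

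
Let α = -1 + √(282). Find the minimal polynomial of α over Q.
m_α(x) = x^2 + 2x - 281

From α + 1 = √(282), squaring gives (α + 1)^2 = 282, i.e. α^2 + 2α + 1 = 282, so α^2 + 2α - 281 = 0. The discriminant of x^2 + 2x - 281 is (2)^2 - 4·(-281) = 4 + 1124 = 1128, and 4·(282) is not a perfect square in Q since 282 is squarefree and ≠ 1. Hence x^2 + 2x - 281 is irreducible over Q and is the minimal polynomial of α.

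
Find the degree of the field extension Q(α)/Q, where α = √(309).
[Q(α):Q] = 2

[Q(α):Q] equals the degree of the minimal polynomial of α. Here α^2 = 309 and x^2 - 309 is irreducible (d = 309 is squarefree, ≠ 1, hence not a square), so deg(m_α) = 2. Thus [Q(α):Q] = 2.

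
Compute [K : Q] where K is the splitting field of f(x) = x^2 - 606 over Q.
[K : Q] = 2

f(x) = x^2 - 606 factors as (x - √606)(x + √606). The splitting field is K = Q(√606). Since 606 is squarefree and > 1, it is not a perfect square, so x^2 - 606 is irreducible over Q and [Q(√606) : Q] = 2. Hence [K : Q] = 2.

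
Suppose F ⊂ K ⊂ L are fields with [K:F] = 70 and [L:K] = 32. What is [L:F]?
[L:F] = 2240

The tower law says that for any tower of field extensions F ⊂ K ⊂ L with finite degrees, [L:F] = [L:K] · [K:F]. Here this gives [L:F] = 32 · 70 = 2240.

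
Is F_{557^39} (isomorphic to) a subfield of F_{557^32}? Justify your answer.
No: F_{557^39} is not a subfield of F_{557^32}

F_{p^m} embeds in F_{p^n} iff m | n. Here 39 ∤ 32 (since 32 = 0·39 + 32 with remainder 32 ≠ 0), so F_{557^39} is not a subfield of F_{557^32}. Equivalently: if it were, the tower law would give 39 = [F_{557^39}:F_557] dividing [F_{557^32}:F_557] = 32, contradiction.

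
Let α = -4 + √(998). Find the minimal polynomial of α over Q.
m_α(x) = x^2 + 8x - 982

From α + 4 = √(998), squaring gives (α + 4)^2 = 998, i.e. α^2 + 8α + 16 = 998, so α^2 + 8α - 982 = 0. The discriminant of x^2 + 8x - 982 is (8)^2 - 4·(-982) = 64 + 3928 = 3992, and 4·(998) is not a perfect square in Q since 998 is squarefree and ≠ 1. Hence x^2 + 8x - 982 is irreducible over Q and is the minimal polynomial of α.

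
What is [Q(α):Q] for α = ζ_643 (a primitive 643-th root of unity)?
[Q(α):Q] = 642

The minimal polynomial of ζ_643 over Q is the 643-th cyclotomic polynomial Φ_643(x), which is irreducible over Q and has degree φ(643) = 642. Hence [Q(α):Q] = φ(643) = 642.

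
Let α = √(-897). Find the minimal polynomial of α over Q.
m_α(x) = x^2 + 897

α satisfies α^2 + 897 = 0, so x^2 + 897 annihilates α. Since d = -897 is squarefree and ≠ 1, it is not a perfect square in Q, so x^2 + 897 has no rational root and is therefore irreducible over Q (a degree-2 polynomial over a field is irreducible iff it has no root). Hence m_α(x) = x^2 + 897.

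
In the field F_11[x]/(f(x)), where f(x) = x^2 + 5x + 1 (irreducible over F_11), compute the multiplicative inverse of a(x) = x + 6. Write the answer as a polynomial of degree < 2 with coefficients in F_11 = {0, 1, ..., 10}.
a(x)^(-1) ≡ 3x + 8 (mod f(x))

Since f is irreducible over F_11, F_11[x]/(f) is a field and a(x) ≠ 0 has an inverse. Apply the extended Euclidean algorithm to f(x) and a(x) in F_11[x]: f(x) = (x + 10)·a(x) + (7). The last nonzero remainder is the constant 7 = gcd(f, a) in F_11. Back-substituting through the division chain expresses 7 = s(x)·a(x) + t(x)·f(x) with s(x) ≡ 10x + 1 (mod f), so (10x + 1)·a(x) ≡ 7 (mod f). Multiplying by 7^(-1) ≡ 8 in F_11 gives a(x)^(-1) ≡ 8·(10x + 1) ≡ 3x + 8 (mod f). Check: (x + 6)·(3x + 8) = 3x^2 + 4x + 4 ≡ 1 (mod x^2 + 5x + 1).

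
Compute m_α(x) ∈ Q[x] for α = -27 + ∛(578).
m_α(x) = x^3 + 81x^2 + 2187x + 19105

Set β = α + 27 = ∛(578), so β^3 = 578. Then (α + 27)^3 - 578 = 0, i.e. α is a root of g(x) = (x + 27)^3 - 578 = x^3 + 81x^2 + 2187x + 19105. Since g(x) = h(x + 27) where h(x) = x^3 - 578, and h is irreducible over Q (because 578 is not a perfect cube, so h has no rational root, and a monic cubic with no rational root is irreducible), g is also irreducible (irreducibility is preserved under the substitution x → x + 27). Hence m_α(x) = x^3 + 81x^2 + 2187x + 19105.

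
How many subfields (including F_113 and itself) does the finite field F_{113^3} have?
F_{113^3} has 2 subfields

The subfields of F_{p^n} are exactly the fields F_{p^d} for d | n (each is the fixed field of the unique index-d subgroup of Gal(F_{p^n}/F_p) ≅ Z/nZ). The divisors of n = 3 are {1, 3}, giving 2 subfields: F_{113^1}, F_{113^3}.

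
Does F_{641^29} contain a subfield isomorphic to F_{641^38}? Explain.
No: F_{641^38} is not a subfield of F_{641^29}

F_{p^m} embeds in F_{p^n} iff m | n. Here 38 ∤ 29 (since 29 = 0·38 + 29 with remainder 29 ≠ 0), so F_{641^38} is not a subfield of F_{641^29}. Equivalently: if it were, the tower law would give 38 = [F_{641^38}:F_641] dividing [F_{641^29}:F_641] = 29, contradiction.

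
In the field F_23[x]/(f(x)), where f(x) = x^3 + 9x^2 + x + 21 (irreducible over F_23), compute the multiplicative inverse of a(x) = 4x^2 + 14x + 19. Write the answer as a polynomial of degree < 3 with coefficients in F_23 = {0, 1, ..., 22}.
a(x)^(-1) ≡ 18x + 7 (mod f(x))

Since f is irreducible over F_23, F_23[x]/(f) is a field and a(x) ≠ 0 has an inverse. Apply the extended Euclidean algorithm to f(x) and a(x) in F_23[x]: f(x) = (6x + 10)·a(x) + (15). The last nonzero remainder is the constant 15 = gcd(f, a) in F_23. Back-substituting through the division chain expresses 15 = s(x)·a(x) + t(x)·f(x) with s(x) ≡ 17x + 13 (mod f), so (17x + 13)·a(x) ≡ 15 (mod f). Multiplying by 15^(-1) ≡ 20 in F_23 gives a(x)^(-1) ≡ 20·(17x + 13) ≡ 18x + 7 (mod f). Check: (4x^2 + 14x + 19)·(18x + 7) = 3x^3 + 4x^2 + 3x + 18 ≡ 1 (mod x^3 + 9x^2 + x + 21).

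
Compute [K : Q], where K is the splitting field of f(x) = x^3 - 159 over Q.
[K : Q] = 6

The roots of x^3 - 159 are ∛159, ω∛159, ω^2∛159 where ω = e^(2πi/3) is a primitive cube root of unity, so K = Q(∛159, ω). Now [Q(∛159):Q] = 3 (since 159 is not a perfect cube, x^3 - 159 is irreducible) and [Q(ω):Q] = 2. Both 2 and 3 divide [K:Q], and [K:Q] ≤ 3·2 = 6, so [K:Q] = 6. (Equivalently: Q(∛159) ⊂ R but ω ∉ R, so [K : Q(∛159)] = 2.)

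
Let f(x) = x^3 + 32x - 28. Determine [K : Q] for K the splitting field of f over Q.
[K : Q] = 6

By the rational root test, any rational root of the monic integer polynomial f(x) = x^3 + 32x - 28 must be an integer dividing the constant term -28, i.e. one of ±{1, 2, 4, 7, 14, 28}. Evaluating: f(1) = 5, f(-1) = -61, f(2) = 44, f(-2) = -100, f(4) = 164, f(-4) = -220, f(7) = 539, f(-7) = -595, f(14) = 3164, f(-14) = -3220, f(28) = 22820, f(-28) = -22876; none is 0, so f has no rational root and is therefore irreducible over Q (a cubic with no linear factor over a field is irreducible). For an irreducible cubic, the Galois group is A_3 or S_3 according as the discriminant disc(f) = -4a^3 - 27b^2 = -4·(32)^3 - 27·(-28)^2 = -152240 is or is not a square in Q. Here disc(f) = -152240 is not a perfect square in Q, so the Galois group of f over Q is not contained in A_3 and must be all of S_3. The splitting field has degree |S_3| = 6 over Q, so [K : Q] = 6.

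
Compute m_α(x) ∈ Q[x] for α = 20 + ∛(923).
m_α(x) = x^3 - 60x^2 + 1200x - 8923

Set β = α - 20 = ∛(923), so β^3 = 923. Then (α - 20)^3 - 923 = 0, i.e. α is a root of g(x) = (x - 20)^3 - 923 = x^3 - 60x^2 + 1200x - 8923. Since g(x) = h(x - 20) where h(x) = x^3 - 923, and h is irreducible over Q (because 923 is not a perfect cube, so h has no rational root, and a monic cubic with no rational root is irreducible), g is also irreducible (irreducibility is preserved under the substitution x → x - 20). Hence m_α(x) = x^3 - 60x^2 + 1200x - 8923.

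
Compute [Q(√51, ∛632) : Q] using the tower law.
[Q(√51, ∛632) : Q] = 6

Let L = Q(√51, ∛632). Since Q(√51) ⊂ L and [Q(√51):Q] = 2, the tower law gives 2 | [L:Q]. Likewise Q(∛632) ⊂ L with [Q(∛632):Q] = 3 (because 632 is not a perfect cube), so 3 | [L:Q]. As gcd(2,3) = 1, [L:Q] is divisible by 6. Conversely L is generated over Q by √51 and ∛632, so [L:Q] ≤ 2·3 = 6. Therefore [Q(√51, ∛632) : Q] = 6.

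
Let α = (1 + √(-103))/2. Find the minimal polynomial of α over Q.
m_α(x) = x^2 - x + 26

From 2α - 1 = √(-103), squaring gives (2α - 1)^2 = -103, i.e. 4α^2 - 4α + 1 = -103, so α^2 - α + (1 + 103)/4 = 0. Since -103 ≡ 1 (mod 4), (1 + 103)/4 = 26 ∈ Z. The polynomial x^2 - x + 26 has discriminant 1 - 4·(26) = -103, which is not a perfect square in Q (d = -103 is squarefree and ≠ 1), so x^2 - x + 26 is irreducible over Q. It is the minimal polynomial of α.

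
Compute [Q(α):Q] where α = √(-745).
[Q(α):Q] = 2

[Q(α):Q] equals the degree of the minimal polynomial of α. Here α^2 = -745 and x^2 + 745 is irreducible (d = -745 is squarefree, ≠ 1, hence not a square), so deg(m_α) = 2. Thus [Q(α):Q] = 2.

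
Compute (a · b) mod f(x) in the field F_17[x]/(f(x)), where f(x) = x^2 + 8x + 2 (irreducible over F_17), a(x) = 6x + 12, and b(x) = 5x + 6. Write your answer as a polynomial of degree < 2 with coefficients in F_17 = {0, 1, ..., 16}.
a · b ≡ 9x + 12 (mod f(x))

Multiply in F_17[x]: a(x)·b(x) = (6x + 12)·(5x + 6) = 13x^2 + 11x + 4. This has degree ≥ 2, so divide by f(x) over F_17: 13x^2 + 11x + 4 = (13)·(x^2 + 8x + 2) + (9x + 12). Hence a·b ≡ 9x + 12 (mod f). (F_17[x]/(f) is a field with 17^2 = 289 elements since f is irreducible of degree 2.)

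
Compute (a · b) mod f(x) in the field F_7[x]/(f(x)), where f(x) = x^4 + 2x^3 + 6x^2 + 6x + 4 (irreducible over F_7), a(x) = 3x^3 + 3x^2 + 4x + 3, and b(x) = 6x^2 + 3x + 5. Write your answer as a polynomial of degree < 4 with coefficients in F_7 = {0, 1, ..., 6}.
a · b ≡ 5x^2 + 4x + 2 (mod f(x))

Multiply in F_7[x]: a(x)·b(x) = (3x^3 + 3x^2 + 4x + 3)·(6x^2 + 3x + 5) = 4x^5 + 6x^4 + 6x^3 + 3x^2 + x + 1. This has degree ≥ 4, so divide by f(x) over F_7: 4x^5 + 6x^4 + 6x^3 + 3x^2 + x + 1 = (4x + 5)·(x^4 + 2x^3 + 6x^2 + 6x + 4) + (5x^2 + 4x + 2). Hence a·b ≡ 5x^2 + 4x + 2 (mod f). (F_7[x]/(f) is a field with 7^4 = 2401 elements since f is irreducible of degree 4.)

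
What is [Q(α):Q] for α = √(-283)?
[Q(α):Q] = 2

[Q(α):Q] equals the degree of the minimal polynomial of α. Here α^2 = -283 and x^2 + 283 is irreducible (d = -283 is squarefree, ≠ 1, hence not a square), so deg(m_α) = 2. Thus [Q(α):Q] = 2.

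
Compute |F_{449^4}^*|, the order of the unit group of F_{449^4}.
|F_{449^4}^*| = 40642963200

F_{449^4} has 449^4 = 40642963201 elements; its multiplicative group consists of all nonzero elements, so |F_{449^4}^*| = 40642963201 - 1 = 40642963200. (It is cyclic since any finite subgroup of the multiplicative group of a field is cyclic.)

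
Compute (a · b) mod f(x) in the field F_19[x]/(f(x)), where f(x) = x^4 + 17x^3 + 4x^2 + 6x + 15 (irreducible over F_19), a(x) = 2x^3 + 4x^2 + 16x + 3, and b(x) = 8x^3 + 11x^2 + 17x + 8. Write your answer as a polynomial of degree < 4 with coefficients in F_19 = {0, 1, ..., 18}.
a · b ≡ 16x^3 + 16x^2 + 7x + 7 (mod f(x))

Multiply in F_19[x]: a(x)·b(x) = (2x^3 + 4x^2 + 16x + 3)·(8x^3 + 11x^2 + 17x + 8) = 16x^6 + 16x^5 + 16x^4 + 18x^3 + 14x^2 + 8x + 5. This has degree ≥ 4, so divide by f(x) over F_19: 16x^6 + 16x^5 + 16x^4 + 18x^3 + 14x^2 + 8x + 5 = (16x^2 + 10x + 10)·(x^4 + 17x^3 + 4x^2 + 6x + 15) + (16x^3 + 16x^2 + 7x + 7). Hence a·b ≡ 16x^3 + 16x^2 + 7x + 7 (mod f). (F_19[x]/(f) is a field with 19^4 = 130321 elements since f is irreducible of degree 4.)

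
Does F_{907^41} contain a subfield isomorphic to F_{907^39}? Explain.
No: F_{907^39} is not a subfield of F_{907^41}

F_{p^m} embeds in F_{p^n} iff m | n. Here 39 ∤ 41 (since 41 = 1·39 + 2 with remainder 2 ≠ 0), so F_{907^39} is not a subfield of F_{907^41}. Equivalently: if it were, the tower law would give 39 = [F_{907^39}:F_907] dividing [F_{907^41}:F_907] = 41, contradiction.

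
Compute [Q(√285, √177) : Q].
[Q(√285, √177) : Q] = 4

[Q(√285):Q] = 2 (min poly x^2 - 285, irreducible since 285 is squarefree > 1). For the top step, suppose √177 ∈ Q(√285), say √177 = c + d√285 with c, d ∈ Q. Squaring: 177 = c^2 + 285d^2 + 2cd√285. Since √285 ∉ Q this forces 2cd = 0. If d = 0 then √177 = c ∈ Q, contradicting 177 squarefree > 1. If c = 0 then 177 = 285d^2, so 285·177 = (285d)^2 is a perfect square in Q — but 285·177 = 50445 is not a perfect square (since 285 and 177 are distinct squarefree integers). Contradiction. Hence √177 ∉ Q(√285), so x^2 - 177 stays irreducible over Q(√285) and [Q(√285, √177) : Q(√285)] = 2. By the tower law, [Q(√285, √177) : Q] = 2 · 2 = 4.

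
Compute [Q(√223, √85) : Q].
[Q(√223, √85) : Q] = 4

[Q(√223):Q] = 2 (min poly x^2 - 223, irreducible since 223 is squarefree > 1). For the top step, suppose √85 ∈ Q(√223), say √85 = c + d√223 with c, d ∈ Q. Squaring: 85 = c^2 + 223d^2 + 2cd√223. Since √223 ∉ Q this forces 2cd = 0. If d = 0 then √85 = c ∈ Q, contradicting 85 squarefree > 1. If c = 0 then 85 = 223d^2, so 223·85 = (223d)^2 is a perfect square in Q — but 223·85 = 18955 is not a perfect square (since 223 and 85 are distinct squarefree integers). Contradiction. Hence √85 ∉ Q(√223), so x^2 - 85 stays irreducible over Q(√223) and [Q(√223, √85) : Q(√223)] = 2. By the tower law, [Q(√223, √85) : Q] = 2 · 2 = 4.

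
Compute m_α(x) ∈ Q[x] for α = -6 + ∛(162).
m_α(x) = x^3 + 18x^2 + 108x + 54

Set β = α + 6 = ∛(162), so β^3 = 162. Then (α + 6)^3 - 162 = 0, i.e. α is a root of g(x) = (x + 6)^3 - 162 = x^3 + 18x^2 + 108x + 54. Since g(x) = h(x + 6) where h(x) = x^3 - 162, and h is irreducible over Q (because 162 is not a perfect cube, so h has no rational root, and a monic cubic with no rational root is irreducible), g is also irreducible (irreducibility is preserved under the substitution x → x + 6). Hence m_α(x) = x^3 + 18x^2 + 108x + 54.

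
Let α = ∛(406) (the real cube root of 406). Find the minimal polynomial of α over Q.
m_α(x) = x^3 - 406

α satisfies α^3 = 406, so x^3 - 406 annihilates α. By the rational root test, a rational root p/q (in lowest terms) of x^3 - 406 would satisfy p^3 = 406 q^3, forcing q = 1 and p^3 = 406; but 406 is not a perfect cube, contradiction. A monic cubic over Q with no rational root is irreducible (any nontrivial factorization would include a linear factor). Hence x^3 - 406 is the minimal polynomial of α, and in particular [Q(α):Q] = 3.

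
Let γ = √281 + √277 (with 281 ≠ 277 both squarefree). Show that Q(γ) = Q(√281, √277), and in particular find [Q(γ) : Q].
[Q(γ) : Q] = 4 (equivalently, Q(γ) = Q(√281, √277))

Obviously Q(γ) ⊆ Q(√281, √277), and [Q(√281, √277):Q] = 4 (since 281, 277 are distinct squarefree integers > 1 with 77837 not a perfect square). To show equality we compute the minimal polynomial of γ. From γ = √281 + √277: γ^2 = 281 + 2√(77837) + 277 = 558 + 2√(77837), so γ^2 - 558 = 2√(77837); squaring, (γ^2 - 558)^2 = 4·77837, i.e. γ^4 - 1116γ^2 + 311364 - 311348 = 0, i.e. γ^4 - 1116γ^2 + 16 = 0. So γ is a root of x^4 - 1116x^2 + 16. This polynomial is irreducible over Q: it has no rational root (each ±√281 ± √277 is irrational), and any factorization into two quadratics over Q would force √(77837) ∈ Q (pairing opposite roots) or √281, √277 ∈ Q (other pairings), all impossible. Hence [Q(γ):Q] = 4 = [Q(√281, √277):Q], so Q(γ) = Q(√281, √277).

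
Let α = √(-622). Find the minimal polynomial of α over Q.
m_α(x) = x^2 + 622

α satisfies α^2 + 622 = 0, so x^2 + 622 annihilates α. Since d = -622 is squarefree and ≠ 1, it is not a perfect square in Q, so x^2 + 622 has no rational root and is therefore irreducible over Q (a degree-2 polynomial over a field is irreducible iff it has no root). Hence m_α(x) = x^2 + 622.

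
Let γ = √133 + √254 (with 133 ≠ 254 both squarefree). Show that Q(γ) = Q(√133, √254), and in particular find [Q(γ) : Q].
[Q(γ) : Q] = 4 (equivalently, Q(γ) = Q(√133, √254))

Obviously Q(γ) ⊆ Q(√133, √254), and [Q(√133, √254):Q] = 4 (since 133, 254 are distinct squarefree integers > 1 with 33782 not a perfect square). To show equality we compute the minimal polynomial of γ. From γ = √133 + √254: γ^2 = 133 + 2√(33782) + 254 = 387 + 2√(33782), so γ^2 - 387 = 2√(33782); squaring, (γ^2 - 387)^2 = 4·33782, i.e. γ^4 - 774γ^2 + 149769 - 135128 = 0, i.e. γ^4 - 774γ^2 + 14641 = 0. So γ is a root of x^4 - 774x^2 + 14641. This polynomial is irreducible over Q: it has no rational root (each ±√133 ± √254 is irrational), and any factorization into two quadratics over Q would force √(33782) ∈ Q (pairing opposite roots) or √133, √254 ∈ Q (other pairings), all impossible. Hence [Q(γ):Q] = 4 = [Q(√133, √254):Q], so Q(γ) = Q(√133, √254).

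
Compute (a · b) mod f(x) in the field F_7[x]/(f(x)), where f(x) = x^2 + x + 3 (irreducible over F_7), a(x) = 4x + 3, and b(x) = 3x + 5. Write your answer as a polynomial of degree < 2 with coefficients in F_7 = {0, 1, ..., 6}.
a · b ≡ 3x (mod f(x))

Multiply in F_7[x]: a(x)·b(x) = (4x + 3)·(3x + 5) = 5x^2 + x + 1. This has degree ≥ 2, so divide by f(x) over F_7: 5x^2 + x + 1 = (5)·(x^2 + x + 3) + (3x). Hence a·b ≡ 3x (mod f). (F_7[x]/(f) is a field with 7^2 = 49 elements since f is irreducible of degree 2.)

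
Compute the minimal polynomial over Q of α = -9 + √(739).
m_α(x) = x^2 + 18x - 658

From α + 9 = √(739), squaring gives (α + 9)^2 = 739, i.e. α^2 + 18α + 81 = 739, so α^2 + 18α - 658 = 0. The discriminant of x^2 + 18x - 658 is (18)^2 - 4·(-658) = 324 + 2632 = 2956, and 4·(739) is not a perfect square in Q since 739 is squarefree and ≠ 1. Hence x^2 + 18x - 658 is irreducible over Q and is the minimal polynomial of α.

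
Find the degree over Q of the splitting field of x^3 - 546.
[K : Q] = 6

The roots of x^3 - 546 are ∛546, ω∛546, ω^2∛546 where ω = e^(2πi/3) is a primitive cube root of unity, so K = Q(∛546, ω). Now [Q(∛546):Q] = 3 (since 546 is not a perfect cube, x^3 - 546 is irreducible) and [Q(ω):Q] = 2. Both 2 and 3 divide [K:Q], and [K:Q] ≤ 3·2 = 6, so [K:Q] = 6. (Equivalently: Q(∛546) ⊂ R but ω ∉ R, so [K : Q(∛546)] = 2.)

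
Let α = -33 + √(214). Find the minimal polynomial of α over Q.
m_α(x) = x^2 + 66x + 875

From α + 33 = √(214), squaring gives (α + 33)^2 = 214, i.e. α^2 + 66α + 1089 = 214, so α^2 + 66α + 875 = 0. The discriminant of x^2 + 66x + 875 is (66)^2 - 4·(875) = 4356 - 3500 = 856, and 4·(214) is not a perfect square in Q since 214 is squarefree and ≠ 1. Hence x^2 + 66x + 875 is irreducible over Q and is the minimal polynomial of α.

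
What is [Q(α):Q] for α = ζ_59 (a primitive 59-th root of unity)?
[Q(α):Q] = 58

The minimal polynomial of ζ_59 over Q is the 59-th cyclotomic polynomial Φ_59(x), which is irreducible over Q and has degree φ(59) = 58. Hence [Q(α):Q] = φ(59) = 58.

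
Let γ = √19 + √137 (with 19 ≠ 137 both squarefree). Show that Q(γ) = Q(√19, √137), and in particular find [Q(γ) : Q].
[Q(γ) : Q] = 4 (equivalently, Q(γ) = Q(√19, √137))

Obviously Q(γ) ⊆ Q(√19, √137), and [Q(√19, √137):Q] = 4 (since 19, 137 are distinct squarefree integers > 1 with 2603 not a perfect square). To show equality we compute the minimal polynomial of γ. From γ = √19 + √137: γ^2 = 19 + 2√(2603) + 137 = 156 + 2√(2603), so γ^2 - 156 = 2√(2603); squaring, (γ^2 - 156)^2 = 4·2603, i.e. γ^4 - 312γ^2 + 24336 - 10412 = 0, i.e. γ^4 - 312γ^2 + 13924 = 0. So γ is a root of x^4 - 312x^2 + 13924. This polynomial is irreducible over Q: it has no rational root (each ±√19 ± √137 is irrational), and any factorization into two quadratics over Q would force √(2603) ∈ Q (pairing opposite roots) or √19, √137 ∈ Q (other pairings), all impossible. Hence [Q(γ):Q] = 4 = [Q(√19, √137):Q], so Q(γ) = Q(√19, √137).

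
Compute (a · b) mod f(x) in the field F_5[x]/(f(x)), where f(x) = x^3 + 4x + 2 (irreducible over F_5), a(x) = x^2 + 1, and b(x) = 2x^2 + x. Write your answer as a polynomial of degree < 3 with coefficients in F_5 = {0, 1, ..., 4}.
a · b ≡ 4x^2 + 3x + 3 (mod f(x))

Multiply in F_5[x]: a(x)·b(x) = (x^2 + 1)·(2x^2 + x) = 2x^4 + x^3 + 2x^2 + x. This has degree ≥ 3, so divide by f(x) over F_5: 2x^4 + x^3 + 2x^2 + x = (2x + 1)·(x^3 + 4x + 2) + (4x^2 + 3x + 3). Hence a·b ≡ 4x^2 + 3x + 3 (mod f). (F_5[x]/(f) is a field with 5^3 = 125 elements since f is irreducible of degree 3.)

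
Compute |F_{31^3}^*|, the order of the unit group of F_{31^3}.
|F_{31^3}^*| = 29790

F_{31^3} has 31^3 = 29791 elements; its multiplicative group consists of all nonzero elements, so |F_{31^3}^*| = 29791 - 1 = 29790. (It is cyclic since any finite subgroup of the multiplicative group of a field is cyclic.)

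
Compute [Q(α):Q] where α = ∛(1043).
[Q(α):Q] = 3

The minimal polynomial of α is x^3 - 1043, irreducible over Q since 1043 is not a perfect cube (so x^3 - 1043 has no rational root). Hence [Q(α):Q] = deg(m_α) = 3.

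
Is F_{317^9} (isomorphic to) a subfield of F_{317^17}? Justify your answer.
No: F_{317^9} is not a subfield of F_{317^17}

F_{p^m} embeds in F_{p^n} iff m | n. Here 9 ∤ 17 (since 17 = 1·9 + 8 with remainder 8 ≠ 0), so F_{317^9} is not a subfield of F_{317^17}. Equivalently: if it were, the tower law would give 9 = [F_{317^9}:F_317] dividing [F_{317^17}:F_317] = 17, contradiction.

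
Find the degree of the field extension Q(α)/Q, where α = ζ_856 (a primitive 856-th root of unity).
[Q(α):Q] = 424

The minimal polynomial of ζ_856 over Q is the 856-th cyclotomic polynomial Φ_856(x), which is irreducible over Q and has degree φ(856) = 424. Hence [Q(α):Q] = φ(856) = 424.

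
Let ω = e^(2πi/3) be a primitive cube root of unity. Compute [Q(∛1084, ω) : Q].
[Q(∛1084, ω) : Q] = 6

[Q(∛1084):Q] = 3 (min poly x^3 - 1084, irreducible since 1084 is not a perfect cube). [Q(ω):Q] = 2 (min poly x^2 + x + 1). Since Q(∛1084) ⊂ R and ω ∉ R, we have ω ∉ Q(∛1084), so x^2 + x + 1 remains irreducible over Q(∛1084) and [Q(∛1084, ω) : Q(∛1084)] = 2. By the tower law, [Q(∛1084, ω) : Q] = 3 · 2 = 6. (In fact Q(∛1084, ω) is the splitting field of x^3 - 1084 over Q.)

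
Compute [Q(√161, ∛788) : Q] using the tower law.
[Q(√161, ∛788) : Q] = 6

Let L = Q(√161, ∛788). Since Q(√161) ⊂ L and [Q(√161):Q] = 2, the tower law gives 2 | [L:Q]. Likewise Q(∛788) ⊂ L with [Q(∛788):Q] = 3 (because 788 is not a perfect cube), so 3 | [L:Q]. As gcd(2,3) = 1, [L:Q] is divisible by 6. Conversely L is generated over Q by √161 and ∛788, so [L:Q] ≤ 2·3 = 6. Therefore [Q(√161, ∛788) : Q] = 6.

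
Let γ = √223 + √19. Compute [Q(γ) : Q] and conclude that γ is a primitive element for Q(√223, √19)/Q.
[Q(γ) : Q] = 4 (equivalently, Q(γ) = Q(√223, √19))

Obviously Q(γ) ⊆ Q(√223, √19), and [Q(√223, √19):Q] = 4 (since 223, 19 are distinct squarefree integers > 1 with 4237 not a perfect square). To show equality we compute the minimal polynomial of γ. From γ = √223 + √19: γ^2 = 223 + 2√(4237) + 19 = 242 + 2√(4237), so γ^2 - 242 = 2√(4237); squaring, (γ^2 - 242)^2 = 4·4237, i.e. γ^4 - 484γ^2 + 58564 - 16948 = 0, i.e. γ^4 - 484γ^2 + 41616 = 0. So γ is a root of x^4 - 484x^2 + 41616. This polynomial is irreducible over Q: it has no rational root (each ±√223 ± √19 is irrational), and any factorization into two quadratics over Q would force √(4237) ∈ Q (pairing opposite roots) or √223, √19 ∈ Q (other pairings), all impossible. Hence [Q(γ):Q] = 4 = [Q(√223, √19):Q], so Q(γ) = Q(√223, √19).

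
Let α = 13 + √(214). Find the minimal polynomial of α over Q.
m_α(x) = x^2 - 26x - 45

From α - 13 = √(214), squaring gives (α - 13)^2 = 214, i.e. α^2 - 26α + 169 = 214, so α^2 - 26α - 45 = 0. The discriminant of x^2 - 26x - 45 is (-26)^2 - 4·(-45) = 676 + 180 = 856, and 4·(214) is not a perfect square in Q since 214 is squarefree and ≠ 1. Hence x^2 - 26x - 45 is irreducible over Q and is the minimal polynomial of α.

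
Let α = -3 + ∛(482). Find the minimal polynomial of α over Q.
m_α(x) = x^3 + 9x^2 + 27x - 455

Set β = α + 3 = ∛(482), so β^3 = 482. Then (α + 3)^3 - 482 = 0, i.e. α is a root of g(x) = (x + 3)^3 - 482 = x^3 + 9x^2 + 27x - 455. Since g(x) = h(x + 3) where h(x) = x^3 - 482, and h is irreducible over Q (because 482 is not a perfect cube, so h has no rational root, and a monic cubic with no rational root is irreducible), g is also irreducible (irreducibility is preserved under the substitution x → x + 3). Hence m_α(x) = x^3 + 9x^2 + 27x - 455.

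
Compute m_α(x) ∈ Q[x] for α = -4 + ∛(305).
m_α(x) = x^3 + 12x^2 + 48x - 241

Set β = α + 4 = ∛(305), so β^3 = 305. Then (α + 4)^3 - 305 = 0, i.e. α is a root of g(x) = (x + 4)^3 - 305 = x^3 + 12x^2 + 48x - 241. Since g(x) = h(x + 4) where h(x) = x^3 - 305, and h is irreducible over Q (because 305 is not a perfect cube, so h has no rational root, and a monic cubic with no rational root is irreducible), g is also irreducible (irreducibility is preserved under the substitution x → x + 4). Hence m_α(x) = x^3 + 12x^2 + 48x - 241.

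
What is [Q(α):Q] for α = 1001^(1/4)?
[Q(α):Q] = 4

α is a root of x^4 - 1001. By Eisenstein's criterion at the prime p = 7 (which divides the constant term 1001 but p^2 = 49 does not, since 1001 is squarefree), x^4 - 1001 is irreducible over Q. Hence [Q(α):Q] = 4.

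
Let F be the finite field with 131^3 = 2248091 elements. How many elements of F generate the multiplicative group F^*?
There are φ(2248090) = 830016 primitive elements

F_q^* is cyclic of order q - 1 = 2248090. A cyclic group of order m has exactly φ(m) generators. Here m = 2248090 = 2 · 5 · 13 · 17293, so the number of primitive elements is φ(2248090) = 830016.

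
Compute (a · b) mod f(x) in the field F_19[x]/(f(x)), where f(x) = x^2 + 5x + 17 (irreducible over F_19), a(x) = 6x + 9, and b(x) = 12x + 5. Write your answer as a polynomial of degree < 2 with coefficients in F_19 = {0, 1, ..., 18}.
a · b ≡ 6x + 18 (mod f(x))

Multiply in F_19[x]: a(x)·b(x) = (6x + 9)·(12x + 5) = 15x^2 + 5x + 7. This has degree ≥ 2, so divide by f(x) over F_19: 15x^2 + 5x + 7 = (15)·(x^2 + 5x + 17) + (6x + 18). Hence a·b ≡ 6x + 18 (mod f). (F_19[x]/(f) is a field with 19^2 = 361 elements since f is irreducible of degree 2.)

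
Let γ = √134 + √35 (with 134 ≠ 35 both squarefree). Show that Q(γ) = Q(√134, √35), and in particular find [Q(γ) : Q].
[Q(γ) : Q] = 4 (equivalently, Q(γ) = Q(√134, √35))

Obviously Q(γ) ⊆ Q(√134, √35), and [Q(√134, √35):Q] = 4 (since 134, 35 are distinct squarefree integers > 1 with 4690 not a perfect square). To show equality we compute the minimal polynomial of γ. From γ = √134 + √35: γ^2 = 134 + 2√(4690) + 35 = 169 + 2√(4690), so γ^2 - 169 = 2√(4690); squaring, (γ^2 - 169)^2 = 4·4690, i.e. γ^4 - 338γ^2 + 28561 - 18760 = 0, i.e. γ^4 - 338γ^2 + 9801 = 0. So γ is a root of x^4 - 338x^2 + 9801. This polynomial is irreducible over Q: it has no rational root (each ±√134 ± √35 is irrational), and any factorization into two quadratics over Q would force √(4690) ∈ Q (pairing opposite roots) or √134, √35 ∈ Q (other pairings), all impossible. Hence [Q(γ):Q] = 4 = [Q(√134, √35):Q], so Q(γ) = Q(√134, √35).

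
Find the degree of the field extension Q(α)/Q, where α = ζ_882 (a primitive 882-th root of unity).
[Q(α):Q] = 252

The minimal polynomial of ζ_882 over Q is the 882-th cyclotomic polynomial Φ_882(x), which is irreducible over Q and has degree φ(882) = 252. Hence [Q(α):Q] = φ(882) = 252.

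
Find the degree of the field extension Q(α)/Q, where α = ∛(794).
[Q(α):Q] = 3

The minimal polynomial of α is x^3 - 794, irreducible over Q since 794 is not a perfect cube (so x^3 - 794 has no rational root). Hence [Q(α):Q] = deg(m_α) = 3.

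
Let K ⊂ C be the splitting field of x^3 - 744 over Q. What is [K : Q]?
[K : Q] = 6

The roots of x^3 - 744 are ∛744, ω∛744, ω^2∛744 where ω = e^(2πi/3) is a primitive cube root of unity, so K = Q(∛744, ω). Now [Q(∛744):Q] = 3 (since 744 is not a perfect cube, x^3 - 744 is irreducible) and [Q(ω):Q] = 2. Both 2 and 3 divide [K:Q], and [K:Q] ≤ 3·2 = 6, so [K:Q] = 6. (Equivalently: Q(∛744) ⊂ R but ω ∉ R, so [K : Q(∛744)] = 2.)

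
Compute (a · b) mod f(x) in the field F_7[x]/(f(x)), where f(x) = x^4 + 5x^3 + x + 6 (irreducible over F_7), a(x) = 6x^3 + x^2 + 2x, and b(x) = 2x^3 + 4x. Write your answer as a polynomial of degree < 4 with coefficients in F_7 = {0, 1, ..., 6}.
a · b ≡ 5x^3 + x^2 + 2x + 3 (mod f(x))

Multiply in F_7[x]: a(x)·b(x) = (6x^3 + x^2 + 2x)·(2x^3 + 4x) = 5x^6 + 2x^5 + 4x^3 + x^2. This has degree ≥ 4, so divide by f(x) over F_7: 5x^6 + 2x^5 + 4x^3 + x^2 = (5x^2 + 5x + 3)·(x^4 + 5x^3 + x + 6) + (5x^3 + x^2 + 2x + 3). Hence a·b ≡ 5x^3 + x^2 + 2x + 3 (mod f). (F_7[x]/(f) is a field with 7^4 = 2401 elements since f is irreducible of degree 4.)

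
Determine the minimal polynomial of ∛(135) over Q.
m_α(x) = x^3 - 135

α satisfies α^3 = 135, so x^3 - 135 annihilates α. By the rational root test, a rational root p/q (in lowest terms) of x^3 - 135 would satisfy p^3 = 135 q^3, forcing q = 1 and p^3 = 135; but 135 is not a perfect cube, contradiction. A monic cubic over Q with no rational root is irreducible (any nontrivial factorization would include a linear factor). Hence x^3 - 135 is the minimal polynomial of α, and in particular [Q(α):Q] = 3.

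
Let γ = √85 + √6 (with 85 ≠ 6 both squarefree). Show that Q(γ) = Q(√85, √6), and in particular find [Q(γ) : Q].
[Q(γ) : Q] = 4 (equivalently, Q(γ) = Q(√85, √6))

Obviously Q(γ) ⊆ Q(√85, √6), and [Q(√85, √6):Q] = 4 (since 85, 6 are distinct squarefree integers > 1 with 510 not a perfect square). To show equality we compute the minimal polynomial of γ. From γ = √85 + √6: γ^2 = 85 + 2√(510) + 6 = 91 + 2√(510), so γ^2 - 91 = 2√(510); squaring, (γ^2 - 91)^2 = 4·510, i.e. γ^4 - 182γ^2 + 8281 - 2040 = 0, i.e. γ^4 - 182γ^2 + 6241 = 0. So γ is a root of x^4 - 182x^2 + 6241. This polynomial is irreducible over Q: it has no rational root (each ±√85 ± √6 is irrational), and any factorization into two quadratics over Q would force √(510) ∈ Q (pairing opposite roots) or √85, √6 ∈ Q (other pairings), all impossible. Hence [Q(γ):Q] = 4 = [Q(√85, √6):Q], so Q(γ) = Q(√85, √6).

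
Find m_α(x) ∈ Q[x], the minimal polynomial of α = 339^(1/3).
m_α(x) = x^3 - 339

α satisfies α^3 = 339, so x^3 - 339 annihilates α. By the rational root test, a rational root p/q (in lowest terms) of x^3 - 339 would satisfy p^3 = 339 q^3, forcing q = 1 and p^3 = 339; but 339 is not a perfect cube, contradiction. A monic cubic over Q with no rational root is irreducible (any nontrivial factorization would include a linear factor). Hence x^3 - 339 is the minimal polynomial of α, and in particular [Q(α):Q] = 3.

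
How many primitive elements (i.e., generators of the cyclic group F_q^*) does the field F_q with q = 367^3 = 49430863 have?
There are φ(49430862) = 14955840 primitive elements

F_q^* is cyclic of order q - 1 = 49430862. A cyclic group of order m has exactly φ(m) generators. Here m = 49430862 = 2 · 3^2 · 13 · 61 · 3463, so the number of primitive elements is φ(49430862) = 14955840.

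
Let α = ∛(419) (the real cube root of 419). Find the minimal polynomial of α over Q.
m_α(x) = x^3 - 419

α satisfies α^3 = 419, so x^3 - 419 annihilates α. By the rational root test, a rational root p/q (in lowest terms) of x^3 - 419 would satisfy p^3 = 419 q^3, forcing q = 1 and p^3 = 419; but 419 is not a perfect cube, contradiction. A monic cubic over Q with no rational root is irreducible (any nontrivial factorization would include a linear factor). Hence x^3 - 419 is the minimal polynomial of α, and in particular [Q(α):Q] = 3.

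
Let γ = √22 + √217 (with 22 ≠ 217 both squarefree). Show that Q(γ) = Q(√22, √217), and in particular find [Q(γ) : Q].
[Q(γ) : Q] = 4 (equivalently, Q(γ) = Q(√22, √217))

Obviously Q(γ) ⊆ Q(√22, √217), and [Q(√22, √217):Q] = 4 (since 22, 217 are distinct squarefree integers > 1 with 4774 not a perfect square). To show equality we compute the minimal polynomial of γ. From γ = √22 + √217: γ^2 = 22 + 2√(4774) + 217 = 239 + 2√(4774), so γ^2 - 239 = 2√(4774); squaring, (γ^2 - 239)^2 = 4·4774, i.e. γ^4 - 478γ^2 + 57121 - 19096 = 0, i.e. γ^4 - 478γ^2 + 38025 = 0. So γ is a root of x^4 - 478x^2 + 38025. This polynomial is irreducible over Q: it has no rational root (each ±√22 ± √217 is irrational), and any factorization into two quadratics over Q would force √(4774) ∈ Q (pairing opposite roots) or √22, √217 ∈ Q (other pairings), all impossible. Hence [Q(γ):Q] = 4 = [Q(√22, √217):Q], so Q(γ) = Q(√22, √217).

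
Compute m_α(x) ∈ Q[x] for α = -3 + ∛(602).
m_α(x) = x^3 + 9x^2 + 27x - 575

Set β = α + 3 = ∛(602), so β^3 = 602. Then (α + 3)^3 - 602 = 0, i.e. α is a root of g(x) = (x + 3)^3 - 602 = x^3 + 9x^2 + 27x - 575. Since g(x) = h(x + 3) where h(x) = x^3 - 602, and h is irreducible over Q (because 602 is not a perfect cube, so h has no rational root, and a monic cubic with no rational root is irreducible), g is also irreducible (irreducibility is preserved under the substitution x → x + 3). Hence m_α(x) = x^3 + 9x^2 + 27x - 575.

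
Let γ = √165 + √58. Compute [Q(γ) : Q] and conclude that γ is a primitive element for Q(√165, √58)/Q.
[Q(γ) : Q] = 4 (equivalently, Q(γ) = Q(√165, √58))

Obviously Q(γ) ⊆ Q(√165, √58), and [Q(√165, √58):Q] = 4 (since 165, 58 are distinct squarefree integers > 1 with 9570 not a perfect square). To show equality we compute the minimal polynomial of γ. From γ = √165 + √58: γ^2 = 165 + 2√(9570) + 58 = 223 + 2√(9570), so γ^2 - 223 = 2√(9570); squaring, (γ^2 - 223)^2 = 4·9570, i.e. γ^4 - 446γ^2 + 49729 - 38280 = 0, i.e. γ^4 - 446γ^2 + 11449 = 0. So γ is a root of x^4 - 446x^2 + 11449. This polynomial is irreducible over Q: it has no rational root (each ±√165 ± √58 is irrational), and any factorization into two quadratics over Q would force √(9570) ∈ Q (pairing opposite roots) or √165, √58 ∈ Q (other pairings), all impossible. Hence [Q(γ):Q] = 4 = [Q(√165, √58):Q], so Q(γ) = Q(√165, √58).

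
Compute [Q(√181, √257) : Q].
[Q(√181, √257) : Q] = 4

[Q(√181):Q] = 2 (min poly x^2 - 181, irreducible since 181 is squarefree > 1). For the top step, suppose √257 ∈ Q(√181), say √257 = c + d√181 with c, d ∈ Q. Squaring: 257 = c^2 + 181d^2 + 2cd√181. Since √181 ∉ Q this forces 2cd = 0. If d = 0 then √257 = c ∈ Q, contradicting 257 squarefree > 1. If c = 0 then 257 = 181d^2, so 181·257 = (181d)^2 is a perfect square in Q — but 181·257 = 46517 is not a perfect square (since 181 and 257 are distinct squarefree integers). Contradiction. Hence √257 ∉ Q(√181), so x^2 - 257 stays irreducible over Q(√181) and [Q(√181, √257) : Q(√181)] = 2. By the tower law, [Q(√181, √257) : Q] = 2 · 2 = 4.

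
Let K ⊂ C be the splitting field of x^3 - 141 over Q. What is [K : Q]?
[K : Q] = 6

The roots of x^3 - 141 are ∛141, ω∛141, ω^2∛141 where ω = e^(2πi/3) is a primitive cube root of unity, so K = Q(∛141, ω). Now [Q(∛141):Q] = 3 (since 141 is not a perfect cube, x^3 - 141 is irreducible) and [Q(ω):Q] = 2. Both 2 and 3 divide [K:Q], and [K:Q] ≤ 3·2 = 6, so [K:Q] = 6. (Equivalently: Q(∛141) ⊂ R but ω ∉ R, so [K : Q(∛141)] = 2.)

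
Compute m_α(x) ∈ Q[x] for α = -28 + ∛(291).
m_α(x) = x^3 + 84x^2 + 2352x + 21661

Set β = α + 28 = ∛(291), so β^3 = 291. Then (α + 28)^3 - 291 = 0, i.e. α is a root of g(x) = (x + 28)^3 - 291 = x^3 + 84x^2 + 2352x + 21661. Since g(x) = h(x + 28) where h(x) = x^3 - 291, and h is irreducible over Q (because 291 is not a perfect cube, so h has no rational root, and a monic cubic with no rational root is irreducible), g is also irreducible (irreducibility is preserved under the substitution x → x + 28). Hence m_α(x) = x^3 + 84x^2 + 2352x + 21661.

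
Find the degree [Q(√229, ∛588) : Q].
[Q(√229, ∛588) : Q] = 6

Let L = Q(√229, ∛588). Since Q(√229) ⊂ L and [Q(√229):Q] = 2, the tower law gives 2 | [L:Q]. Likewise Q(∛588) ⊂ L with [Q(∛588):Q] = 3 (because 588 is not a perfect cube), so 3 | [L:Q]. As gcd(2,3) = 1, [L:Q] is divisible by 6. Conversely L is generated over Q by √229 and ∛588, so [L:Q] ≤ 2·3 = 6. Therefore [Q(√229, ∛588) : Q] = 6.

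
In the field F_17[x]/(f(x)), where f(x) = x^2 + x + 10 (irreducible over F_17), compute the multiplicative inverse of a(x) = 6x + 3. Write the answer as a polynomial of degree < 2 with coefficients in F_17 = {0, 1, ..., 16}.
a(x)^(-1) ≡ x + 9 (mod f(x))

Since f is irreducible over F_17, F_17[x]/(f) is a field and a(x) ≠ 0 has an inverse. Apply the extended Euclidean algorithm to f(x) and a(x) in F_17[x]: f(x) = (3x + 10)·a(x) + (14). The last nonzero remainder is the constant 14 = gcd(f, a) in F_17. Back-substituting through the division chain expresses 14 = s(x)·a(x) + t(x)·f(x) with s(x) ≡ 14x + 7 (mod f), so (14x + 7)·a(x) ≡ 14 (mod f). Multiplying by 14^(-1) ≡ 11 in F_17 gives a(x)^(-1) ≡ 11·(14x + 7) ≡ x + 9 (mod f). Check: (6x + 3)·(x + 9) = 6x^2 + 6x + 10 ≡ 1 (mod x^2 + x + 10).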